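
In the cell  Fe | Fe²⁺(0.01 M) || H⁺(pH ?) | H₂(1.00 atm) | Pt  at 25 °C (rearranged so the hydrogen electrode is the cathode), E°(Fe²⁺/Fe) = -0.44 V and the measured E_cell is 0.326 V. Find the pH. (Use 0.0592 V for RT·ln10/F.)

E°_cell = 0.44 V and n = 2.
log Q = n(E° − E)/0.0592 = 2×(0.44 − 0.326)/0.0592 = 3.851.
With Q = [Fe²⁺]·P(H₂) / [H⁺]^2, solving for [H⁺] gives log[H⁺] = -2.926, so pH = 2.93.

pH = 2.93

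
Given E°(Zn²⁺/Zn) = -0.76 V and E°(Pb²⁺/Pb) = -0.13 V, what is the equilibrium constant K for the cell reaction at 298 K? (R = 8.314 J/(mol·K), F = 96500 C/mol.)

E°_cell = -0.13 − (-0.76) = 0.63 V, with n = 2 electrons transferred.
At equilibrium E = 0, so the Nernst equation gives ln K = nFE°/RT = (2)(96500)(0.63)/((8.314)(298)) = 49.08.
K = e^49.08 = 2.1 × 10^21.

2.1 × 10^21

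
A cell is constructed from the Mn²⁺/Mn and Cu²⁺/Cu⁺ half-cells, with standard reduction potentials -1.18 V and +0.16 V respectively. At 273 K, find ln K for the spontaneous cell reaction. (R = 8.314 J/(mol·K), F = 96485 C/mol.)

E°_cell = +0.16 − (-1.18) = 1.34 V, with n = 2 electrons transferred.
At equilibrium E = 0, so the Nernst equation gives ln K = nFE°/RT = (2)(96485)(1.34)/((8.314)(273)) = 113.93.

ln K = 113.9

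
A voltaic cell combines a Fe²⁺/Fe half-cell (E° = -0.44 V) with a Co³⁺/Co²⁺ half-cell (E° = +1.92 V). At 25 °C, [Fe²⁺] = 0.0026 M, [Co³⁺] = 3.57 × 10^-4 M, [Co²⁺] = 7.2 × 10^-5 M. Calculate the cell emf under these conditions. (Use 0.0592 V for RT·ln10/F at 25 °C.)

2.48 V

The Co³⁺/Co²⁺ couple has the higher reduction potential and acts as the cathode, so E°_cell = +1.92 − (-0.44) = 2.36 V.
Balancing electrons gives n = 2; the reaction quotient is Q = [Fe²⁺]·[Co²⁺]^2/[Co³⁺]^2 = 1.06 × 10^-4.
At 25 °C, E = E° − (0.0592/n) log Q = 2.36 − (0.0592/2)(-3.976) = 2.360 + 0.118 = 2.478 V.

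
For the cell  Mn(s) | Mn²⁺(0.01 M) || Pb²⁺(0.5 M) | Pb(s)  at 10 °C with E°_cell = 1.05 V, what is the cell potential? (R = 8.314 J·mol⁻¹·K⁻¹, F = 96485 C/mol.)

1.10 V

Balancing electrons gives n = 2; the reaction quotient is Q = [Mn²⁺]/[Pb²⁺] = 0.0200.
E = E° − (RT/nF) ln Q = 1.05 − (8.314×283)/(2×96485) × (-3.912) = 1.050 + 0.048 = 1.098 V.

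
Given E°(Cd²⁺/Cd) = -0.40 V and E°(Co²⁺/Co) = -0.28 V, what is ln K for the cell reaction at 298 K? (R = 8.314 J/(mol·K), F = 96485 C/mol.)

ln K = 9.3

E°_cell = -0.28 − (-0.40) = 0.12 V, with n = 2 electrons transferred.
At equilibrium E = 0, so the Nernst equation gives ln K = nFE°/RT = (2)(96485)(0.12)/((8.314)(298)) = 9.35.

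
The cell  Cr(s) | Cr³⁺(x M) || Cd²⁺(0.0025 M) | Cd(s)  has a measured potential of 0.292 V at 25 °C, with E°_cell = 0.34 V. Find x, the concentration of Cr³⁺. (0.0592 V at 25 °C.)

From the Nernst equation, log Q = n(E° − E)/0.0592 = 6(0.34 − 0.292)/0.0592 = 4.865, so Q = 7.33 × 10^4.
With Q = [Cr³⁺]^2/[Cd²⁺]^3 and the known concentrations, [Cr³⁺]^2 in the numerator gives [Cr³⁺] = 0.034 M.

0.034 M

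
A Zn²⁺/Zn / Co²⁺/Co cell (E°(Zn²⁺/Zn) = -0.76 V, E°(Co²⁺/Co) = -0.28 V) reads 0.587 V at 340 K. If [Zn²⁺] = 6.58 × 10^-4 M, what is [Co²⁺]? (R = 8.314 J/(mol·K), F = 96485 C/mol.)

From the Nernst equation, ln Q = nF(E° − E)/RT = 2×96485×(0.48 − 0.587)/(8.314×340) = -7.304, so Q = 6.73 × 10^-4.
With Q = [Zn²⁺]/[Co²⁺] and the known concentrations, [Co²⁺] in the denominator gives [Co²⁺] = 0.98 M.

0.98 M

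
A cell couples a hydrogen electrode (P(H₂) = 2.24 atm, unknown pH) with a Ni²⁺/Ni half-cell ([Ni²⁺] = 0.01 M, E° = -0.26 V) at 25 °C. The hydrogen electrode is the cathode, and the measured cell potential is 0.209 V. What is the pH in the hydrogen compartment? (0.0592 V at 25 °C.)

E°_cell = 0.26 V and n = 2.
log Q = n(E° − E)/0.0592 = 2×(0.26 − 0.209)/0.0592 = 1.723.
With Q = [Ni²⁺]·P(H₂) / [H⁺]^2, solving for [H⁺] gives log[H⁺] = -1.686, so pH = 1.69.

pH = 1.69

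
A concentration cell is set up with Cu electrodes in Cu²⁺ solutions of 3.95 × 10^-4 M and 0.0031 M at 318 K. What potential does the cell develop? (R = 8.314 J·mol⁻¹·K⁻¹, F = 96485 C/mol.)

0.028 V

Both half-cells are Cu²⁺/Cu, so E°_cell = 0. The concentrated side is the cathode; the cell reaction moves Cu²⁺ from high to low concentration with n = 2.
Q = [Cu²⁺]_dilute/[Cu²⁺]_conc = 3.95 × 10^-4/0.0031 = 0.127.
E = 0 − (RT/nF) ln Q = −((8.314×318)/(2×96485))(-2.060) = 0.0282 V.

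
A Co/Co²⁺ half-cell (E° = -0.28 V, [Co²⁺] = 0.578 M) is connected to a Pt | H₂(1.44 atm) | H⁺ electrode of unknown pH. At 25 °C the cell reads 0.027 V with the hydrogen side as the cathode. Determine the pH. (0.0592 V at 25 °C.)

E°_cell = 0.28 V and n = 2.
log Q = n(E° − E)/0.0592 = 2×(0.28 − 0.027)/0.0592 = 8.547.
With Q = [Co²⁺]·P(H₂) / [H⁺]^2, solving for [H⁺] gives log[H⁺] = -4.314, so pH = 4.31.

pH = 4.31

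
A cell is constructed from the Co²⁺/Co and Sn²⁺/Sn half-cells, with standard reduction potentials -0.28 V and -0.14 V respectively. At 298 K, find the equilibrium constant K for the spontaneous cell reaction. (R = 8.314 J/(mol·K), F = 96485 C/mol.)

5.4 × 10^4

E°_cell = -0.14 − (-0.28) = 0.14 V, with n = 2 electrons transferred.
At equilibrium E = 0, so the Nernst equation gives ln K = nFE°/RT = (2)(96485)(0.14)/((8.314)(298)) = 10.90.
K = e^10.90 = 5.4 × 10^4.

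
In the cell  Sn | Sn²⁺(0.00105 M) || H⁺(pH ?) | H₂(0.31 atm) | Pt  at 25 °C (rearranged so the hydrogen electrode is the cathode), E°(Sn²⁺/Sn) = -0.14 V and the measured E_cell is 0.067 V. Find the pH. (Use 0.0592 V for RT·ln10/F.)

pH = 2.98

E°_cell = 0.14 V and n = 2.
log Q = n(E° − E)/0.0592 = 2×(0.14 − 0.067)/0.0592 = 2.466.
With Q = [Sn²⁺]·P(H₂) / [H⁺]^2, solving for [H⁺] gives log[H⁺] = -2.977, so pH = 2.98.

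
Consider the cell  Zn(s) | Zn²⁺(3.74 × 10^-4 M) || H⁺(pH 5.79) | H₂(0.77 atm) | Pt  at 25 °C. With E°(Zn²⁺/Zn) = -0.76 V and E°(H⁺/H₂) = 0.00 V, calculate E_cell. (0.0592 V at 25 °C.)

The hydrogen couple is the cathode, so E°_cell = 0.76 V; n = 2.
[H⁺] = 10^(−5.79) = 1.6 × 10^-6 M, and Q = [Zn²⁺]·P(H₂) / [H⁺]^2 = 1.09 × 10^8.
E = E° − (0.0592/2) log Q = 0.76 − (0.0592/2)(8.039) = 0.522 V.

0.52 V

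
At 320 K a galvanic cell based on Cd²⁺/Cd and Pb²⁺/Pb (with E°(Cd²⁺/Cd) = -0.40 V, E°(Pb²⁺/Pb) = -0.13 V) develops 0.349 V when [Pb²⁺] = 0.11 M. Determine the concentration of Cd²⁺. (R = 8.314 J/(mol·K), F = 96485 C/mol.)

3.6 × 10^-4 M

From the Nernst equation, ln Q = nF(E° − E)/RT = 2×96485×(0.27 − 0.349)/(8.314×320) = -5.730, so Q = 0.00325.
With Q = [Cd²⁺]/[Pb²⁺] and the known concentrations, [Cd²⁺] in the numerator gives [Cd²⁺] = 3.6 × 10^-4 M.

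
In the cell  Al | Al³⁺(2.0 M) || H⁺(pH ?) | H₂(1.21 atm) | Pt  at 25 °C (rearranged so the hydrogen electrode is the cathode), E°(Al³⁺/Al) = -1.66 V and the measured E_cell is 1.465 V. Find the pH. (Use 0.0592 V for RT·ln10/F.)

E°_cell = 1.66 V and n = 6.
log Q = n(E° − E)/0.0592 = 6×(1.66 − 1.465)/0.0592 = 19.764.
With Q = [Al³⁺]^2·P(H₂)^3 / [H⁺]^6, solving for [H⁺] gives log[H⁺] = -3.152, so pH = 3.15.

pH = 3.15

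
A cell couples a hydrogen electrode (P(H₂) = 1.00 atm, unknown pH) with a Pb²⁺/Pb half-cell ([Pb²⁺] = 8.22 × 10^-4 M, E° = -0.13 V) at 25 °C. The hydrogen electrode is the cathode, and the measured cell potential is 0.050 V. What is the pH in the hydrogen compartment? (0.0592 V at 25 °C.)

pH = 2.89

E°_cell = 0.13 V and n = 2.
log Q = n(E° − E)/0.0592 = 2×(0.13 − 0.050)/0.0592 = 2.703.
With Q = [Pb²⁺]·P(H₂) / [H⁺]^2, solving for [H⁺] gives log[H⁺] = -2.894, so pH = 2.89.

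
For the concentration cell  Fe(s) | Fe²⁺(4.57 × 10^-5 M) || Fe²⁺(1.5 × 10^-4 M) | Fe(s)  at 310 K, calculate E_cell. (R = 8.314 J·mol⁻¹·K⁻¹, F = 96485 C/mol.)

Both half-cells are Fe²⁺/Fe, so E°_cell = 0. The concentrated side is the cathode; the cell reaction moves Fe²⁺ from high to low concentration with n = 2.
Q = [Fe²⁺]_dilute/[Fe²⁺]_conc = 4.57 × 10^-5/1.5 × 10^-4 = 0.305.
E = 0 − (RT/nF) ln Q = −((8.314×310)/(2×96485))(-1.189) = 0.0159 V.

0.016 V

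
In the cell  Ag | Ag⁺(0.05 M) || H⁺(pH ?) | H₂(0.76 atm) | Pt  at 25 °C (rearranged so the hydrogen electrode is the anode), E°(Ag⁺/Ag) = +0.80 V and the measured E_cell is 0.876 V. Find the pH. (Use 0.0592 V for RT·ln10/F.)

E°_cell = 0.80 V and n = 2.
log Q = n(E° − E)/0.0592 = 2×(0.80 − 0.876)/0.0592 = -2.568.
With Q = [H⁺]^2 / ([Ag⁺]^2·P(H₂)), solving for [H⁺] gives log[H⁺] = -2.644, so pH = 2.64.

pH = 2.64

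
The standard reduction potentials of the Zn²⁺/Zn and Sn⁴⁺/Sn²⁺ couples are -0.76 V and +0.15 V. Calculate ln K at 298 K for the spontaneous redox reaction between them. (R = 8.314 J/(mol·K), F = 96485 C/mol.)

E°_cell = +0.15 − (-0.76) = 0.91 V, with n = 2 electrons transferred.
At equilibrium E = 0, so the Nernst equation gives ln K = nFE°/RT = (2)(96485)(0.91)/((8.314)(298)) = 70.88.

ln K = 70.9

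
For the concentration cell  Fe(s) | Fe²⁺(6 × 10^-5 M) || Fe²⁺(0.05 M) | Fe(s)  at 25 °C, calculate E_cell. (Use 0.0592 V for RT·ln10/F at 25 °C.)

0.086 V

Both half-cells are Fe²⁺/Fe, so E°_cell = 0. The concentrated side is the cathode; the cell reaction moves Fe²⁺ from high to low concentration with n = 2.
Q = [Fe²⁺]_dilute/[Fe²⁺]_conc = 6 × 10^-5/0.05 = 0.00120.
E = 0 − (0.0592/2) log Q = −(0.0592/2)(-2.921) = 0.0865 V.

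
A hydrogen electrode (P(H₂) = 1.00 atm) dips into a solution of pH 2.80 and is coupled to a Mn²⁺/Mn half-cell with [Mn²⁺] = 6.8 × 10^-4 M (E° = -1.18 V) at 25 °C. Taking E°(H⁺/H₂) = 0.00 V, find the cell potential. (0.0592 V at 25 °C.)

1.11 V

The hydrogen couple is the cathode, so E°_cell = 1.18 V; n = 2.
[H⁺] = 10^(−2.80) = 0.0016 M, and Q = [Mn²⁺]·P(H₂) / [H⁺]^2 = 271.
E = E° − (0.0592/2) log Q = 1.18 − (0.0592/2)(2.433) = 1.108 V.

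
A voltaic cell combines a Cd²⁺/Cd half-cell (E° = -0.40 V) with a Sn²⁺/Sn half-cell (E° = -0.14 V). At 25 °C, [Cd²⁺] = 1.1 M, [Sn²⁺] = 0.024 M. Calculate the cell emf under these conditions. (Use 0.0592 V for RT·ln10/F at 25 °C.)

0.211 V

The Sn²⁺/Sn couple has the higher reduction potential and acts as the cathode, so E°_cell = -0.14 − (-0.40) = 0.26 V.
Balancing electrons gives n = 2; the reaction quotient is Q = [Cd²⁺]/[Sn²⁺] = 45.8.
At 25 °C, E = E° − (0.0592/n) log Q = 0.26 − (0.0592/2)(1.661) = 0.260 − 0.049 = 0.211 V.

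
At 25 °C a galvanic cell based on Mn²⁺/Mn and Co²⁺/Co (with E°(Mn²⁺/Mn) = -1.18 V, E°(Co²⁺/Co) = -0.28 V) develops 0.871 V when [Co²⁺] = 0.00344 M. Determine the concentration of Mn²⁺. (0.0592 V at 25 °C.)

0.033 M

From the Nernst equation, log Q = n(E° − E)/0.0592 = 2(0.90 − 0.871)/0.0592 = 0.980, so Q = 9.54.
With Q = [Mn²⁺]/[Co²⁺] and the known concentrations, [Mn²⁺] in the numerator gives [Mn²⁺] = 0.033 M.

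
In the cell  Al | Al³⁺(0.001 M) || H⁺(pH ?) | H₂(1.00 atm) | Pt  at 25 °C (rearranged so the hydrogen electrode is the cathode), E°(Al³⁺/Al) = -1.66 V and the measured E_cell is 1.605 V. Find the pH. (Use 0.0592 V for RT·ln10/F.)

E°_cell = 1.66 V and n = 6.
log Q = n(E° − E)/0.0592 = 6×(1.66 − 1.605)/0.0592 = 5.574.
With Q = [Al³⁺]^2·P(H₂)^3 / [H⁺]^6, solving for [H⁺] gives log[H⁺] = -1.929, so pH = 1.93.

pH = 1.93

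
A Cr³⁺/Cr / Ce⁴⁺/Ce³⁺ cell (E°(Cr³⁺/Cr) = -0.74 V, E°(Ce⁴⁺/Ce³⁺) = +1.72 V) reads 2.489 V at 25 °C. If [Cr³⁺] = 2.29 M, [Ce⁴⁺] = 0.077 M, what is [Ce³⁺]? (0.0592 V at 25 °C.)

From the Nernst equation, log Q = n(E° − E)/0.0592 = 3(2.46 − 2.489)/0.0592 = -1.470, so Q = 0.0339.
With Q = [Cr³⁺]·[Ce³⁺]^3/[Ce⁴⁺]^3 and the known concentrations, [Ce³⁺]^3 in the numerator gives [Ce³⁺] = 0.019 M.

0.019 M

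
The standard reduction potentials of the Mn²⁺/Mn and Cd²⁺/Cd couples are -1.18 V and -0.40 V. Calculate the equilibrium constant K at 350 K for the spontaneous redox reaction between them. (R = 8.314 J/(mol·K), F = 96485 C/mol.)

2.9 × 10^22

E°_cell = -0.40 − (-1.18) = 0.78 V, with n = 2 electrons transferred.
At equilibrium E = 0, so the Nernst equation gives ln K = nFE°/RT = (2)(96485)(0.78)/((8.314)(350)) = 51.73.
K = e^51.73 = 2.9 × 10^22.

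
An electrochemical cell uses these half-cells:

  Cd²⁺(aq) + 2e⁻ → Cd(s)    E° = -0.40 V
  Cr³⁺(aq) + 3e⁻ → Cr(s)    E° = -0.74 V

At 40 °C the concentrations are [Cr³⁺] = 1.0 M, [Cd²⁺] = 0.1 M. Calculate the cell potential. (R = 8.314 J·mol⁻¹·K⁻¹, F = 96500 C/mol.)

0.309 V

The Cd²⁺/Cd couple has the higher reduction potential and acts as the cathode, so E°_cell = -0.40 − (-0.74) = 0.34 V.
Balancing electrons gives n = 6; the reaction quotient is Q = [Cr³⁺]^2/[Cd²⁺]^3 = 1000.
E = E° − (RT/nF) ln Q = 0.34 − (8.314×313)/(6×96500) × (6.908) = 0.340 − 0.031 = 0.309 V.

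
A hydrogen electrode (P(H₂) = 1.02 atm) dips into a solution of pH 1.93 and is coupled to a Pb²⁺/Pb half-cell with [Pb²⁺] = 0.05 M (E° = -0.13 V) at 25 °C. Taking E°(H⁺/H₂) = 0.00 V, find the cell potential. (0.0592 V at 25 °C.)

0.054 V

The hydrogen couple is the cathode, so E°_cell = 0.13 V; n = 2.
[H⁺] = 10^(−1.93) = 0.012 M, and Q = [Pb²⁺]·P(H₂) / [H⁺]^2 = 369.
E = E° − (0.0592/2) log Q = 0.13 − (0.0592/2)(2.568) = 0.054 V.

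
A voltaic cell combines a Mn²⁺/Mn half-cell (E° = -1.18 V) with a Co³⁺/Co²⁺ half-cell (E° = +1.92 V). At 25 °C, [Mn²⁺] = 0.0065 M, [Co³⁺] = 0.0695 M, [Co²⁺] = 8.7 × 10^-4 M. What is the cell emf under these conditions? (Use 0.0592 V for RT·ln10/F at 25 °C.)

3.28 V

The Co³⁺/Co²⁺ couple has the higher reduction potential and acts as the cathode, so E°_cell = +1.92 − (-1.18) = 3.10 V.
Balancing electrons gives n = 2; the reaction quotient is Q = [Mn²⁺]·[Co²⁺]^2/[Co³⁺]^2 = 1.02 × 10^-6.
At 25 °C, E = E° − (0.0592/n) log Q = 3.10 − (0.0592/2)(-5.992) = 3.100 + 0.177 = 3.277 V.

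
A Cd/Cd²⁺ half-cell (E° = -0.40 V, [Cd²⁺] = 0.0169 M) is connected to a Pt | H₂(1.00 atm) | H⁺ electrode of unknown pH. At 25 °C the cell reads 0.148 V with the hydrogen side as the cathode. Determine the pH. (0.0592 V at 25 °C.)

pH = 5.14

E°_cell = 0.40 V and n = 2.
log Q = n(E° − E)/0.0592 = 2×(0.40 − 0.148)/0.0592 = 8.514.
With Q = [Cd²⁺]·P(H₂) / [H⁺]^2, solving for [H⁺] gives log[H⁺] = -5.143, so pH = 5.14.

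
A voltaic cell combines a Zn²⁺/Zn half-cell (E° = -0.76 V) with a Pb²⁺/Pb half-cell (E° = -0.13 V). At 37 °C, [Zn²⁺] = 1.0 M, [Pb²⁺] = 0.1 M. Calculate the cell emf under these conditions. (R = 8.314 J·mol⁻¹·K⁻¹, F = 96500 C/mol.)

0.599 V

The Pb²⁺/Pb couple has the higher reduction potential and acts as the cathode, so E°_cell = -0.13 − (-0.76) = 0.63 V.
Balancing electrons gives n = 2; the reaction quotient is Q = [Zn²⁺]/[Pb²⁺] = 10.0.
E = E° − (RT/nF) ln Q = 0.63 − (8.314×310)/(2×96500) × (2.303) = 0.630 − 0.031 = 0.599 V.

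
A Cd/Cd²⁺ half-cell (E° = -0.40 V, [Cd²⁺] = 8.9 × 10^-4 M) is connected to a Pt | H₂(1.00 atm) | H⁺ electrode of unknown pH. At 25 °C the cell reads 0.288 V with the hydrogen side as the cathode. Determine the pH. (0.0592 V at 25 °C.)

E°_cell = 0.40 V and n = 2.
log Q = n(E° − E)/0.0592 = 2×(0.40 − 0.288)/0.0592 = 3.784.
With Q = [Cd²⁺]·P(H₂) / [H⁺]^2, solving for [H⁺] gives log[H⁺] = -3.417, so pH = 3.42.

pH = 3.42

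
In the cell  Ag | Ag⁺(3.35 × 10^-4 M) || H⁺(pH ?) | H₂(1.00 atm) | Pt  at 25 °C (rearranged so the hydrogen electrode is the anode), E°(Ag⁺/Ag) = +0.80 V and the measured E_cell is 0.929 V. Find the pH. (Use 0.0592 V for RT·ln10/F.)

pH = 5.65

E°_cell = 0.80 V and n = 2.
log Q = n(E° − E)/0.0592 = 2×(0.80 − 0.929)/0.0592 = -4.358.
With Q = [H⁺]^2 / ([Ag⁺]^2·P(H₂)), solving for [H⁺] gives log[H⁺] = -5.654, so pH = 5.65.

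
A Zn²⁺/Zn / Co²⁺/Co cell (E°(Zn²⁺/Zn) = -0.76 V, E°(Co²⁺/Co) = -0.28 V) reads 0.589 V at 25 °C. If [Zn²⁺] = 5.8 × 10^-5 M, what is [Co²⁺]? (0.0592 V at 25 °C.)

From the Nernst equation, log Q = n(E° − E)/0.0592 = 2(0.48 − 0.589)/0.0592 = -3.682, so Q = 2.08 × 10^-4.
With Q = [Zn²⁺]/[Co²⁺] and the known concentrations, [Co²⁺] in the denominator gives [Co²⁺] = 0.28 M.

0.28 M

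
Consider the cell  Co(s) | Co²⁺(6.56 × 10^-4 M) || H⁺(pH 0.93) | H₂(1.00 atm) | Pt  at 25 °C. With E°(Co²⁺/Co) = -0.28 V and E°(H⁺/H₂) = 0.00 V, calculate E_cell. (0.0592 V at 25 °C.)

The hydrogen couple is the cathode, so E°_cell = 0.28 V; n = 2.
[H⁺] = 10^(−0.93) = 0.12 M, and Q = [Co²⁺]·P(H₂) / [H⁺]^2 = 0.0475.
E = E° − (0.0592/2) log Q = 0.28 − (0.0592/2)(-1.323) = 0.319 V.

0.32 V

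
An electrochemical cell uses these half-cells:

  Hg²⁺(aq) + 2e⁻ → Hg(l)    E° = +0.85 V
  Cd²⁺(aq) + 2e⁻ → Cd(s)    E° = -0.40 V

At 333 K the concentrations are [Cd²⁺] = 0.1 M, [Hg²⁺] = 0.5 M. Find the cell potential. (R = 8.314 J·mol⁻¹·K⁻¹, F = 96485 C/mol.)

1.27 V

The Hg²⁺/Hg couple has the higher reduction potential and acts as the cathode, so E°_cell = +0.85 − (-0.40) = 1.25 V.
Balancing electrons gives n = 2; the reaction quotient is Q = [Cd²⁺]/[Hg²⁺] = 0.200.
E = E° − (RT/nF) ln Q = 1.25 − (8.314×333)/(2×96485) × (-1.609) = 1.250 + 0.023 = 1.273 V.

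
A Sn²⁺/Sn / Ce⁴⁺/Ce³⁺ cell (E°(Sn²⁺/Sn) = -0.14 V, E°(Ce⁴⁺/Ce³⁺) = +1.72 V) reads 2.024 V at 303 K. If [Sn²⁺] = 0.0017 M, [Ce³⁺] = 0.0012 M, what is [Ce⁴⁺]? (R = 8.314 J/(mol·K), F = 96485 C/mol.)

0.026 M

From the Nernst equation, ln Q = nF(E° − E)/RT = 2×96485×(1.86 − 2.024)/(8.314×303) = -12.563, so Q = 3.5 × 10^-6.
With Q = [Sn²⁺]·[Ce³⁺]^2/[Ce⁴⁺]^2 and the known concentrations, [Ce⁴⁺]^2 in the denominator gives [Ce⁴⁺] = 0.026 M.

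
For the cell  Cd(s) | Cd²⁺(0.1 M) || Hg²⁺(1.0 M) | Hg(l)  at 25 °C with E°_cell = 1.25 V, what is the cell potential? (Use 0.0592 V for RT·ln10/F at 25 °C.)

1.28 V

Balancing electrons gives n = 2; the reaction quotient is Q = [Cd²⁺]/[Hg²⁺] = 0.100.
At 25 °C, E = E° − (0.0592/n) log Q = 1.25 − (0.0592/2)(-1.000) = 1.250 + 0.030 = 1.280 V.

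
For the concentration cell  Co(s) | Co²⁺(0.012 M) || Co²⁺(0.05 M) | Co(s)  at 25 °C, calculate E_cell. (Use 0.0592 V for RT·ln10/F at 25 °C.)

0.018 V

Both half-cells are Co²⁺/Co, so E°_cell = 0. The concentrated side is the cathode; the cell reaction moves Co²⁺ from high to low concentration with n = 2.
Q = [Co²⁺]_dilute/[Co²⁺]_conc = 0.012/0.05 = 0.240.
E = 0 − (0.0592/2) log Q = −(0.0592/2)(-0.620) = 0.0184 V.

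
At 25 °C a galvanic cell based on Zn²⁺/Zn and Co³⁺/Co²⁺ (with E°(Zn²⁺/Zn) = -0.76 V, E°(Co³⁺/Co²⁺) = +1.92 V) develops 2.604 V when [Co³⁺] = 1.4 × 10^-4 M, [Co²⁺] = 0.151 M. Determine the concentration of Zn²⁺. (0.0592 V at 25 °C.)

3.2 × 10^-4 M

From the Nernst equation, log Q = n(E° − E)/0.0592 = 2(2.68 − 2.604)/0.0592 = 2.568, so Q = 369.
With Q = [Zn²⁺]·[Co²⁺]^2/[Co³⁺]^2 and the known concentrations, [Zn²⁺] in the numerator gives [Zn²⁺] = 3.2 × 10^-4 M.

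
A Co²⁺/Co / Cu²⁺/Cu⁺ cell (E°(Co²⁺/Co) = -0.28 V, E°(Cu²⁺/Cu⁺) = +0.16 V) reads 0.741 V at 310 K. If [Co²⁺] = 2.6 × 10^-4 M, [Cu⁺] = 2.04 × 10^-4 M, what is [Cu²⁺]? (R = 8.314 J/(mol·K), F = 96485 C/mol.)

From the Nernst equation, ln Q = nF(E° − E)/RT = 2×96485×(0.44 − 0.741)/(8.314×310) = -22.536, so Q = 1.63 × 10^-10.
With Q = [Co²⁺]·[Cu⁺]^2/[Cu²⁺]^2 and the known concentrations, [Cu²⁺]^2 in the denominator gives [Cu²⁺] = 0.26 M.

0.26 M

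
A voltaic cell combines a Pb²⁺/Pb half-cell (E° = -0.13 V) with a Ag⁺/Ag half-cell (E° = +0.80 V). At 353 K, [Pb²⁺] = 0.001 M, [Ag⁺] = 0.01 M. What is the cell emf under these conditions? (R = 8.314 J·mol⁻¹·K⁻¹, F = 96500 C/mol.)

0.895 V

The Ag⁺/Ag couple has the higher reduction potential and acts as the cathode, so E°_cell = +0.80 − (-0.13) = 0.93 V.
Balancing electrons gives n = 2; the reaction quotient is Q = [Pb²⁺]/[Ag⁺]^2 = 10.0.
E = E° − (RT/nF) ln Q = 0.93 − (8.314×353)/(2×96500) × (2.303) = 0.930 − 0.035 = 0.895 V.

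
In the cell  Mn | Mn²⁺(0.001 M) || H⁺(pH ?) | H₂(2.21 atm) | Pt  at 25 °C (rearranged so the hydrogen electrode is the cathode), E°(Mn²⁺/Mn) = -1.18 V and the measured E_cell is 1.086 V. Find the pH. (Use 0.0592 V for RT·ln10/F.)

E°_cell = 1.18 V and n = 2.
log Q = n(E° − E)/0.0592 = 2×(1.18 − 1.086)/0.0592 = 3.176.
With Q = [Mn²⁺]·P(H₂) / [H⁺]^2, solving for [H⁺] gives log[H⁺] = -2.916, so pH = 2.92.

pH = 2.92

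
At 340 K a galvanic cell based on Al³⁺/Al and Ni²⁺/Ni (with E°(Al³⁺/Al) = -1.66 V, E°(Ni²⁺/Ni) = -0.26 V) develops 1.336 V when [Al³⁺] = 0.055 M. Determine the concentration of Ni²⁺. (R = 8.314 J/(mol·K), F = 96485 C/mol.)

0.0018 M

From the Nernst equation, ln Q = nF(E° − E)/RT = 6×96485×(1.40 − 1.336)/(8.314×340) = 13.107, so Q = 4.92 × 10^5.
With Q = [Al³⁺]^2/[Ni²⁺]^3 and the known concentrations, [Ni²⁺]^3 in the denominator gives [Ni²⁺] = 0.0018 M.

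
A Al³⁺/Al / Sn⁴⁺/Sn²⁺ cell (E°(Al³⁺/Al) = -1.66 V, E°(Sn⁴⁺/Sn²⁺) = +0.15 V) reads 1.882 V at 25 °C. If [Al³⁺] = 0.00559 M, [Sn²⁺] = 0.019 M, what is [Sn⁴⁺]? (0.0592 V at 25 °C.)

From the Nernst equation, log Q = n(E° − E)/0.0592 = 6(1.81 − 1.882)/0.0592 = -7.297, so Q = 5.04 × 10^-8.
With Q = [Al³⁺]^2·[Sn²⁺]^3/[Sn⁴⁺]^3 and the known concentrations, [Sn⁴⁺]^3 in the denominator gives [Sn⁴⁺] = 0.16 M.

0.16 M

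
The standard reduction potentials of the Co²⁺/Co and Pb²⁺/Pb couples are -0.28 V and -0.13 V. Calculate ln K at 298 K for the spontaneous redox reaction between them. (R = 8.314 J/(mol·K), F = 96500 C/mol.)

E°_cell = -0.13 − (-0.28) = 0.15 V, with n = 2 electrons transferred.
At equilibrium E = 0, so the Nernst equation gives ln K = nFE°/RT = (2)(96500)(0.15)/((8.314)(298)) = 11.68.

ln K = 11.7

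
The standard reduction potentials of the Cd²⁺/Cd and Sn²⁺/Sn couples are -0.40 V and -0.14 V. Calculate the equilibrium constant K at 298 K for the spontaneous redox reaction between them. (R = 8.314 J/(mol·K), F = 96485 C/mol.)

6.2 × 10^8

E°_cell = -0.14 − (-0.40) = 0.26 V, with n = 2 electrons transferred.
At equilibrium E = 0, so the Nernst equation gives ln K = nFE°/RT = (2)(96485)(0.26)/((8.314)(298)) = 20.25.
K = e^20.25 = 6.2 × 10^8.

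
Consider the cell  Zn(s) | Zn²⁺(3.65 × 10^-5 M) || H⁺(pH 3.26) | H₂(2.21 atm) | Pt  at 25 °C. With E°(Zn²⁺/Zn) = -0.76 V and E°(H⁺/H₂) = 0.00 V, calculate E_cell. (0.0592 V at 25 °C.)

The hydrogen couple is the cathode, so E°_cell = 0.76 V; n = 2.
[H⁺] = 10^(−3.26) = 5.5 × 10^-4 M, and Q = [Zn²⁺]·P(H₂) / [H⁺]^2 = 267.
E = E° − (0.0592/2) log Q = 0.76 − (0.0592/2)(2.427) = 0.688 V.

0.69 V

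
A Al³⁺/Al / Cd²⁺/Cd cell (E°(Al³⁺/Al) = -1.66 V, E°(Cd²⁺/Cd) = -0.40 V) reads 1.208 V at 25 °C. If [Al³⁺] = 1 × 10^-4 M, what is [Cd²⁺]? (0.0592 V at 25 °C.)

3.8 × 10^-5 M

From the Nernst equation, log Q = n(E° − E)/0.0592 = 6(1.26 − 1.208)/0.0592 = 5.270, so Q = 1.86 × 10^5.
With Q = [Al³⁺]^2/[Cd²⁺]^3 and the known concentrations, [Cd²⁺]^3 in the denominator gives [Cd²⁺] = 3.8 × 10^-5 M.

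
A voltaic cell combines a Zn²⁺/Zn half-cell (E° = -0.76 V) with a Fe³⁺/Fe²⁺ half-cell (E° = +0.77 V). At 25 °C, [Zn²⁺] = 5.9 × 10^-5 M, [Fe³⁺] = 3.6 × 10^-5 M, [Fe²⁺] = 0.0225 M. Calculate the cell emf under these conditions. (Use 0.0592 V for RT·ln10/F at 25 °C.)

1.49 V

The Fe³⁺/Fe²⁺ couple has the higher reduction potential and acts as the cathode, so E°_cell = +0.77 − (-0.76) = 1.53 V.
Balancing electrons gives n = 2; the reaction quotient is Q = [Zn²⁺]·[Fe²⁺]^2/[Fe³⁺]^2 = 23.0.
At 25 °C, E = E° − (0.0592/n) log Q = 1.53 − (0.0592/2)(1.363) = 1.530 − 0.040 = 1.490 V.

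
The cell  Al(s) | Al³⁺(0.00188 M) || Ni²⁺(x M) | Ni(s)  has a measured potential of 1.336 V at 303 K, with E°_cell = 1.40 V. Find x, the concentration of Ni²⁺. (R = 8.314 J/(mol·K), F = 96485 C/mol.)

From the Nernst equation, ln Q = nF(E° − E)/RT = 6×96485×(1.40 − 1.336)/(8.314×303) = 14.707, so Q = 2.44 × 10^6.
With Q = [Al³⁺]^2/[Ni²⁺]^3 and the known concentrations, [Ni²⁺]^3 in the denominator gives [Ni²⁺] = 1.1 × 10^-4 M.

1.1 × 10^-4 M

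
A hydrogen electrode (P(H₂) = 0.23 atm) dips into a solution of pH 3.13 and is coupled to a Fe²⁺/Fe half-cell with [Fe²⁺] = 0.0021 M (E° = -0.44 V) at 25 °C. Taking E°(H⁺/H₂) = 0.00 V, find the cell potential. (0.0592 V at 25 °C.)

0.35 V

The hydrogen couple is the cathode, so E°_cell = 0.44 V; n = 2.
[H⁺] = 10^(−3.13) = 7.4 × 10^-4 M, and Q = [Fe²⁺]·P(H₂) / [H⁺]^2 = 879.
E = E° − (0.0592/2) log Q = 0.44 − (0.0592/2)(2.944) = 0.353 V.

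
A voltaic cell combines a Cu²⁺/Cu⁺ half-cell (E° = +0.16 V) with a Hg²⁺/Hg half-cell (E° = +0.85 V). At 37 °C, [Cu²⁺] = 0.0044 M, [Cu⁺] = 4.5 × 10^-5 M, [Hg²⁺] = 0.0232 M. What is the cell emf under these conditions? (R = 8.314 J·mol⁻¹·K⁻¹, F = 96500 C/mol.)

0.517 V

The Hg²⁺/Hg couple has the higher reduction potential and acts as the cathode, so E°_cell = +0.85 − (+0.16) = 0.69 V.
Balancing electrons gives n = 2; the reaction quotient is Q = [Cu²⁺]^2/([Cu⁺]^2·[Hg²⁺]) = 4.12 × 10^5.
E = E° − (RT/nF) ln Q = 0.69 − (8.314×310)/(2×96500) × (12.929) = 0.690 − 0.173 = 0.517 V.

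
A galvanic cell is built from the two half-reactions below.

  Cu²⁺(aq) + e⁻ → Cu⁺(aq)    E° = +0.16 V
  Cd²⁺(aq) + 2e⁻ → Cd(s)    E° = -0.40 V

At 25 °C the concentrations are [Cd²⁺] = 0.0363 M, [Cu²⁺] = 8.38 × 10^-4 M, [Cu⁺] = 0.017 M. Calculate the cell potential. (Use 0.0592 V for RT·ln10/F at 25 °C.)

The Cu²⁺/Cu⁺ couple has the higher reduction potential and acts as the cathode, so E°_cell = +0.16 − (-0.40) = 0.56 V.
Balancing electrons gives n = 2; the reaction quotient is Q = [Cd²⁺]·[Cu⁺]^2/[Cu²⁺]^2 = 14.9.
At 25 °C, E = E° − (0.0592/n) log Q = 0.56 − (0.0592/2)(1.174) = 0.560 − 0.035 = 0.525 V.

0.525 V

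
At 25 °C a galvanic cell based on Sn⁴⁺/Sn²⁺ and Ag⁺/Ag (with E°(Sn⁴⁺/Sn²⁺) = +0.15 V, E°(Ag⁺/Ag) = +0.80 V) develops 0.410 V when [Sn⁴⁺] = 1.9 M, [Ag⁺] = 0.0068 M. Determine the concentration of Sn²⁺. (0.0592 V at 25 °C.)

From the Nernst equation, log Q = n(E° − E)/0.0592 = 2(0.65 − 0.410)/0.0592 = 8.108, so Q = 1.28 × 10^8.
With Q = [Sn⁴⁺]/([Sn²⁺]·[Ag⁺]^2) and the known concentrations, [Sn²⁺] in the denominator gives [Sn²⁺] = 3.2 × 10^-4 M.

3.2 × 10^-4 M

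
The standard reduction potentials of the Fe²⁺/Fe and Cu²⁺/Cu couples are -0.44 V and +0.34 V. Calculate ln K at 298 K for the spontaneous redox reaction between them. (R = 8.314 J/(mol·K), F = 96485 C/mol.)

E°_cell = +0.34 − (-0.44) = 0.78 V, with n = 2 electrons transferred.
At equilibrium E = 0, so the Nernst equation gives ln K = nFE°/RT = (2)(96485)(0.78)/((8.314)(298)) = 60.75.

ln K = 60.8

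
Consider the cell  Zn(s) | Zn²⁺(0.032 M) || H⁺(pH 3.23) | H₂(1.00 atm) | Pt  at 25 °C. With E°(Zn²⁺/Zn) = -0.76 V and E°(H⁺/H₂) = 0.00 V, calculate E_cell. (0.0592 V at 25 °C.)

The hydrogen couple is the cathode, so E°_cell = 0.76 V; n = 2.
[H⁺] = 10^(−3.23) = 5.9 × 10^-4 M, and Q = [Zn²⁺]·P(H₂) / [H⁺]^2 = 9.23 × 10^4.
E = E° − (0.0592/2) log Q = 0.76 − (0.0592/2)(4.965) = 0.613 V.

0.61 V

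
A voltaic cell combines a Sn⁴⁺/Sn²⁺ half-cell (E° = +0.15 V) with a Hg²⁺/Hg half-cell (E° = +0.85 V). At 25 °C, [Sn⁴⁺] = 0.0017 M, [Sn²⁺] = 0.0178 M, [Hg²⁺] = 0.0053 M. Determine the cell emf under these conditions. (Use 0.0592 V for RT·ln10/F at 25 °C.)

0.663 V

The Hg²⁺/Hg couple has the higher reduction potential and acts as the cathode, so E°_cell = +0.85 − (+0.15) = 0.70 V.
Balancing electrons gives n = 2; the reaction quotient is Q = [Sn⁴⁺]/([Sn²⁺]·[Hg²⁺]) = 18.0.
At 25 °C, E = E° − (0.0592/n) log Q = 0.70 − (0.0592/2)(1.256) = 0.700 − 0.037 = 0.663 V.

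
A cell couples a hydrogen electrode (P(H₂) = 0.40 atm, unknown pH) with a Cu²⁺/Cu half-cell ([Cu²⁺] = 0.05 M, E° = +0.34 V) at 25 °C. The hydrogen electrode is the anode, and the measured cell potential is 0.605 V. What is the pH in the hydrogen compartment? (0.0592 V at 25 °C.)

pH = 5.33

E°_cell = 0.34 V and n = 2.
log Q = n(E° − E)/0.0592 = 2×(0.34 − 0.605)/0.0592 = -8.953.
With Q = [H⁺]^2 / ([Cu²⁺]·P(H₂)), solving for [H⁺] gives log[H⁺] = -5.326, so pH = 5.33.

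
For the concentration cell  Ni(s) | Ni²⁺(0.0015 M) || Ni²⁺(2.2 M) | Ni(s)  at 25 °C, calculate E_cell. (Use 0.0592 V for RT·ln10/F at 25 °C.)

0.094 V

Both half-cells are Ni²⁺/Ni, so E°_cell = 0. The concentrated side is the cathode; the cell reaction moves Ni²⁺ from high to low concentration with n = 2.
Q = [Ni²⁺]_dilute/[Ni²⁺]_conc = 0.0015/2.2 = 6.82 × 10^-4.
E = 0 − (0.0592/2) log Q = −(0.0592/2)(-3.166) = 0.0937 V.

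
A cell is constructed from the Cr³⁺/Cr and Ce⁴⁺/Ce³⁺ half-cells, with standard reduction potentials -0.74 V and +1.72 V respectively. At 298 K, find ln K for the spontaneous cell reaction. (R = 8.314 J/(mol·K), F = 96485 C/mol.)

ln K = 287.4

E°_cell = +1.72 − (-0.74) = 2.46 V, with n = 3 electrons transferred.
At equilibrium E = 0, so the Nernst equation gives ln K = nFE°/RT = (3)(96485)(2.46)/((8.314)(298)) = 287.40.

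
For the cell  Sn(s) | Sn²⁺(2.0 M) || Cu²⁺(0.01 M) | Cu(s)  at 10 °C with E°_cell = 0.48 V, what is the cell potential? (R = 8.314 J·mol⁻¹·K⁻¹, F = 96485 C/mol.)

0.415 V

Balancing electrons gives n = 2; the reaction quotient is Q = [Sn²⁺]/[Cu²⁺] = 200.
E = E° − (RT/nF) ln Q = 0.48 − (8.314×283)/(2×96485) × (5.298) = 0.480 − 0.065 = 0.415 V.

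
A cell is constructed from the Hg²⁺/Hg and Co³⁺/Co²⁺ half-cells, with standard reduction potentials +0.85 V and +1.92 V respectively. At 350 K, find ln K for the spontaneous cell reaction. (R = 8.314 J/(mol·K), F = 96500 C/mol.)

E°_cell = +1.92 − (+0.85) = 1.07 V, with n = 2 electrons transferred.
At equilibrium E = 0, so the Nernst equation gives ln K = nFE°/RT = (2)(96500)(1.07)/((8.314)(350)) = 70.97.

ln K = 71.0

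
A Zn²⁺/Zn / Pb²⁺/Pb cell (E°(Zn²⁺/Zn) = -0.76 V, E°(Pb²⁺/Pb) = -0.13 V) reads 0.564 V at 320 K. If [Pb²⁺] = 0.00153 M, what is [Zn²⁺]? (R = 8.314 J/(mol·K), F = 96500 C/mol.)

From the Nernst equation, ln Q = nF(E° − E)/RT = 2×96500×(0.63 − 0.564)/(8.314×320) = 4.788, so Q = 120.
With Q = [Zn²⁺]/[Pb²⁺] and the known concentrations, [Zn²⁺] in the numerator gives [Zn²⁺] = 0.18 M.

0.18 M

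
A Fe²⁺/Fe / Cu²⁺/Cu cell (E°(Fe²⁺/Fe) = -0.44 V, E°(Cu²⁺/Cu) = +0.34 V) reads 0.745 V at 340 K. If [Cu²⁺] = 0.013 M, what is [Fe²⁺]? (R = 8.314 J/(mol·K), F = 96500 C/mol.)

From the Nernst equation, ln Q = nF(E° − E)/RT = 2×96500×(0.78 − 0.745)/(8.314×340) = 2.390, so Q = 10.9.
With Q = [Fe²⁺]/[Cu²⁺] and the known concentrations, [Fe²⁺] in the numerator gives [Fe²⁺] = 0.14 M.

0.14 M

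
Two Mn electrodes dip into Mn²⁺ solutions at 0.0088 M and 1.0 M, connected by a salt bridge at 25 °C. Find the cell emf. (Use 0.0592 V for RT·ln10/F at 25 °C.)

Both half-cells are Mn²⁺/Mn, so E°_cell = 0. The concentrated side is the cathode; the cell reaction moves Mn²⁺ from high to low concentration with n = 2.
Q = [Mn²⁺]_dilute/[Mn²⁺]_conc = 0.0088/1.0 = 0.00880.
E = 0 − (0.0592/2) log Q = −(0.0592/2)(-2.056) = 0.0609 V.

0.061 V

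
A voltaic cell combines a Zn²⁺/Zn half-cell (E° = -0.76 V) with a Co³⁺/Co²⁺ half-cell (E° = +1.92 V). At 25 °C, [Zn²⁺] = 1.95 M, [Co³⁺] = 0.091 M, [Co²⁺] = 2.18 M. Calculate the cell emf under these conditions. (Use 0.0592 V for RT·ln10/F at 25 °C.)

The Co³⁺/Co²⁺ couple has the higher reduction potential and acts as the cathode, so E°_cell = +1.92 − (-0.76) = 2.68 V.
Balancing electrons gives n = 2; the reaction quotient is Q = [Zn²⁺]·[Co²⁺]^2/[Co³⁺]^2 = 1120.
At 25 °C, E = E° − (0.0592/n) log Q = 2.68 − (0.0592/2)(3.049) = 2.680 − 0.090 = 2.590 V.

2.59 V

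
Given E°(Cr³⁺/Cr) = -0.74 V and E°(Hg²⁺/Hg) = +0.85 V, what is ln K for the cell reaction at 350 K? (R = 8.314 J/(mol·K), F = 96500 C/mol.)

E°_cell = +0.85 − (-0.74) = 1.59 V, with n = 6 electrons transferred.
At equilibrium E = 0, so the Nernst equation gives ln K = nFE°/RT = (6)(96500)(1.59)/((8.314)(350)) = 316.37.

ln K = 316.4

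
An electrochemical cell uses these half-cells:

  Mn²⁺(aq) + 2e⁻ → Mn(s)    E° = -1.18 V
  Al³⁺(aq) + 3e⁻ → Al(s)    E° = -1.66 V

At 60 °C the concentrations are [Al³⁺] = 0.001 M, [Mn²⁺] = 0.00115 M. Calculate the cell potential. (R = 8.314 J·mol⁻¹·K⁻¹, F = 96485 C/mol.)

0.449 V

The Mn²⁺/Mn couple has the higher reduction potential and acts as the cathode, so E°_cell = -1.18 − (-1.66) = 0.48 V.
Balancing electrons gives n = 6; the reaction quotient is Q = [Al³⁺]^2/[Mn²⁺]^3 = 658.
E = E° − (RT/nF) ln Q = 0.48 − (8.314×333)/(6×96485) × (6.488) = 0.480 − 0.031 = 0.449 V.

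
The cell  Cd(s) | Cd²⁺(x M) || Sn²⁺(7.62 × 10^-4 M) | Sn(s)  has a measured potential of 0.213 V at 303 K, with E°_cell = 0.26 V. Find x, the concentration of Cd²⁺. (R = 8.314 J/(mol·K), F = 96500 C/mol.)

0.028 M

From the Nernst equation, ln Q = nF(E° − E)/RT = 2×96500×(0.26 − 0.213)/(8.314×303) = 3.601, so Q = 36.6.
With Q = [Cd²⁺]/[Sn²⁺] and the known concentrations, [Cd²⁺] in the numerator gives [Cd²⁺] = 0.028 M.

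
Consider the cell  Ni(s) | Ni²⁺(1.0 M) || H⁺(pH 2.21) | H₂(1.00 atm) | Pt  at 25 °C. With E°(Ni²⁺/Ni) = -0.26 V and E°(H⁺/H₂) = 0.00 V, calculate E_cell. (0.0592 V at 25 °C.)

The hydrogen couple is the cathode, so E°_cell = 0.26 V; n = 2.
[H⁺] = 10^(−2.21) = 0.0062 M, and Q = [Ni²⁺]·P(H₂) / [H⁺]^2 = 2.63 × 10^4.
E = E° − (0.0592/2) log Q = 0.26 − (0.0592/2)(4.420) = 0.129 V.

0.13 V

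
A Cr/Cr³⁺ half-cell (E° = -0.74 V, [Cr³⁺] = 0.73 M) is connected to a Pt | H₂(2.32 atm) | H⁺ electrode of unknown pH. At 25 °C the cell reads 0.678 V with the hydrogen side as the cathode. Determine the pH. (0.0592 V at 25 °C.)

E°_cell = 0.74 V and n = 6.
log Q = n(E° − E)/0.0592 = 6×(0.74 − 0.678)/0.0592 = 6.284.
With Q = [Cr³⁺]^2·P(H₂)^3 / [H⁺]^6, solving for [H⁺] gives log[H⁺] = -0.910, so pH = 0.91.

pH = 0.91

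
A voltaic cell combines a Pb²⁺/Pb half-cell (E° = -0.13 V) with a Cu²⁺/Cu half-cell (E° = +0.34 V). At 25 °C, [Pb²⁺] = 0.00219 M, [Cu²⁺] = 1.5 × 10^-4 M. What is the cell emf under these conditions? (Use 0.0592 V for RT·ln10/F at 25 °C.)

The Cu²⁺/Cu couple has the higher reduction potential and acts as the cathode, so E°_cell = +0.34 − (-0.13) = 0.47 V.
Balancing electrons gives n = 2; the reaction quotient is Q = [Pb²⁺]/[Cu²⁺] = 14.6.
At 25 °C, E = E° − (0.0592/n) log Q = 0.47 − (0.0592/2)(1.164) = 0.470 − 0.034 = 0.436 V.

0.436 V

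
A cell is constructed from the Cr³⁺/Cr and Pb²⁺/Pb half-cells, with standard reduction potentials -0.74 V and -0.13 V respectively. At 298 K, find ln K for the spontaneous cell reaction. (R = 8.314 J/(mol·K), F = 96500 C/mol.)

E°_cell = -0.13 − (-0.74) = 0.61 V, with n = 6 electrons transferred.
At equilibrium E = 0, so the Nernst equation gives ln K = nFE°/RT = (6)(96500)(0.61)/((8.314)(298)) = 142.55.

ln K = 142.6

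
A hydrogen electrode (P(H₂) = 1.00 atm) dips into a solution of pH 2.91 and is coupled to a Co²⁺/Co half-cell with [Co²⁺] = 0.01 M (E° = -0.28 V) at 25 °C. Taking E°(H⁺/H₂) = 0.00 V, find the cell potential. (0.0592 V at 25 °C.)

0.17 V

The hydrogen couple is the cathode, so E°_cell = 0.28 V; n = 2.
[H⁺] = 10^(−2.91) = 0.0012 M, and Q = [Co²⁺]·P(H₂) / [H⁺]^2 = 6610.
E = E° − (0.0592/2) log Q = 0.28 − (0.0592/2)(3.820) = 0.167 V.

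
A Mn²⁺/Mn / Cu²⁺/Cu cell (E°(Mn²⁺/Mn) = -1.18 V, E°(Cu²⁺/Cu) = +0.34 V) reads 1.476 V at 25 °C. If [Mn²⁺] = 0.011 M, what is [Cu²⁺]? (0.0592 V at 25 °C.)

3.6 × 10^-4 M

From the Nernst equation, log Q = n(E° − E)/0.0592 = 2(1.52 − 1.476)/0.0592 = 1.486, so Q = 30.7.
With Q = [Mn²⁺]/[Cu²⁺] and the known concentrations, [Cu²⁺] in the denominator gives [Cu²⁺] = 3.6 × 10^-4 M.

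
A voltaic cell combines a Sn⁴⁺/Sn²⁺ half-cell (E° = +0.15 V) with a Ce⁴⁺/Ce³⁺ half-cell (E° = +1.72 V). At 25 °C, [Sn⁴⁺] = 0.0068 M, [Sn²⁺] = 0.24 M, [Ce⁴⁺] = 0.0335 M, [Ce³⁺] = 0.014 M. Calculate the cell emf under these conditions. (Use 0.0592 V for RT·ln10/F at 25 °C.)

1.64 V

The Ce⁴⁺/Ce³⁺ couple has the higher reduction potential and acts as the cathode, so E°_cell = +1.72 − (+0.15) = 1.57 V.
Balancing electrons gives n = 2; the reaction quotient is Q = [Sn⁴⁺]·[Ce³⁺]^2/([Sn²⁺]·[Ce⁴⁺]^2) = 0.00495.
At 25 °C, E = E° − (0.0592/n) log Q = 1.57 − (0.0592/2)(-2.306) = 1.570 + 0.068 = 1.638 V.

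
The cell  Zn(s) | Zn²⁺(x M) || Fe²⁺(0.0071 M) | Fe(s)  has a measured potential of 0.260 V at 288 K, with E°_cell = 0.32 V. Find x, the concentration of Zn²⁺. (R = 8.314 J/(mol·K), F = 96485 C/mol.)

From the Nernst equation, ln Q = nF(E° − E)/RT = 2×96485×(0.32 − 0.260)/(8.314×288) = 4.835, so Q = 126.
With Q = [Zn²⁺]/[Fe²⁺] and the known concentrations, [Zn²⁺] in the numerator gives [Zn²⁺] = 0.89 M.

0.89 M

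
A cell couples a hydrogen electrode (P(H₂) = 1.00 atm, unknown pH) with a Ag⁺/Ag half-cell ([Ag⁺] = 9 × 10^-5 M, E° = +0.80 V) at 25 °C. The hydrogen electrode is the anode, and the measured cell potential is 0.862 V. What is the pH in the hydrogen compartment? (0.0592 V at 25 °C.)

pH = 5.09

E°_cell = 0.80 V and n = 2.
log Q = n(E° − E)/0.0592 = 2×(0.80 − 0.862)/0.0592 = -2.095.
With Q = [H⁺]^2 / ([Ag⁺]^2·P(H₂)), solving for [H⁺] gives log[H⁺] = -5.093, so pH = 5.09.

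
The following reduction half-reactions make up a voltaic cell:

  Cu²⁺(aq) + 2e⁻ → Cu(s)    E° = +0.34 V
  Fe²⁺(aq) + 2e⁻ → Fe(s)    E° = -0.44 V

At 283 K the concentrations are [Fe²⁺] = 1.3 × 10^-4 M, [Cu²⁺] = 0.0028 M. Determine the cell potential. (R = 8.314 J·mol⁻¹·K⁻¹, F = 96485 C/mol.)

The Cu²⁺/Cu couple has the higher reduction potential and acts as the cathode, so E°_cell = +0.34 − (-0.44) = 0.78 V.
Balancing electrons gives n = 2; the reaction quotient is Q = [Fe²⁺]/[Cu²⁺] = 0.0464.
E = E° − (RT/nF) ln Q = 0.78 − (8.314×283)/(2×96485) × (-3.070) = 0.780 + 0.037 = 0.817 V.

0.817 V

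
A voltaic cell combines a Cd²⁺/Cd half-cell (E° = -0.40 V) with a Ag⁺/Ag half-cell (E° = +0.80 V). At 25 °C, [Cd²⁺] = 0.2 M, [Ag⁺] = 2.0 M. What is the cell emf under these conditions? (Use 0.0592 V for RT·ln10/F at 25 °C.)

The Ag⁺/Ag couple has the higher reduction potential and acts as the cathode, so E°_cell = +0.80 − (-0.40) = 1.20 V.
Balancing electrons gives n = 2; the reaction quotient is Q = [Cd²⁺]/[Ag⁺]^2 = 0.0500.
At 25 °C, E = E° − (0.0592/n) log Q = 1.20 − (0.0592/2)(-1.301) = 1.200 + 0.039 = 1.239 V.

1.24 V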